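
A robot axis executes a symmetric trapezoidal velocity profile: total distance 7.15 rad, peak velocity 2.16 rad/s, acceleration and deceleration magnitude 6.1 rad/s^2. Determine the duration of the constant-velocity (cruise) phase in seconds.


t_acc = v/a = 0.354098 s, d_acc = v^2/(2a) = 0.382426 rad each
d_cruise = 7.15 - 2*0.382426 = 6.385148 rad
t_cruise = d_cruise/v = 6.385148/2.16 = 2.9561

2.9561 s


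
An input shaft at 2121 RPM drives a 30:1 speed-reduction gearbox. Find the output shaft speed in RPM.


omega_out = omega_in / N = 2121 / 30 = 70.7000

70.7000 RPM


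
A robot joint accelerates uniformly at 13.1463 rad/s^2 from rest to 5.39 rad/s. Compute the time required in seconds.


t = delta_omega / alpha = 5.39 / 13.1463 = 0.4100

0.4100 s


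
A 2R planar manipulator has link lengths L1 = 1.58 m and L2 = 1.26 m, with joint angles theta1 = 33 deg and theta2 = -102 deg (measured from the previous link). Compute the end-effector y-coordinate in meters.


y = L1*sin(th1) + L2*sin(th1+th2) = 1.58*sin(33 deg) + 1.26*sin(-69 deg) = -0.3158

-0.3158 m


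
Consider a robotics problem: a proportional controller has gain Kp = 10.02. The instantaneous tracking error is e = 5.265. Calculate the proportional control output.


u_P = Kp * e = 10.02 * 5.265 = 52.7553

52.7553


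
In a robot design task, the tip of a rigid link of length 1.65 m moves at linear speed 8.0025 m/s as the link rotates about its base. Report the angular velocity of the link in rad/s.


omega = v / L = 8.0025 / 1.65 = 4.8500

4.8500 rad/s


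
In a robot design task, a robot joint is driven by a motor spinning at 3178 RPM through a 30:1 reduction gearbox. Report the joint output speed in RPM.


omega_joint = omega_motor / N = 3178 / 30 = 105.9333

105.9333 RPM


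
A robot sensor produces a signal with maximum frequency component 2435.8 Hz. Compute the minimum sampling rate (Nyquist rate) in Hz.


f_s,min = 2*f_max = 2*2435.8 = 4871.6000

4871.6000 Hz


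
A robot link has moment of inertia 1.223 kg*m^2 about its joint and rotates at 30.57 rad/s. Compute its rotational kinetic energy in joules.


KE = (1/2)*I*omega^2 = 0.5*1.223*30.57^2 = 571.4620

571.4620 J


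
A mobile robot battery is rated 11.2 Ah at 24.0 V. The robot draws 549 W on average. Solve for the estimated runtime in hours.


E = 11.2*24.0 = 268.8000 Wh
t = E/P = 268.8000/549 = 0.4896

0.4896 hours


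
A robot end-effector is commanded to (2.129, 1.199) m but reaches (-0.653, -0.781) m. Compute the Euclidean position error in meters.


dx = -0.653 - (2.129) = -2.7820, dy = -0.781 - (1.199) = -1.9800
err = sqrt(7.739524 + 3.920400) = 3.4147

3.4147 m


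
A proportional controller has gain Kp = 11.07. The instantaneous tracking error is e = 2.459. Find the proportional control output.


u_P = Kp * e = 11.07 * 2.459 = 27.2211

27.2211


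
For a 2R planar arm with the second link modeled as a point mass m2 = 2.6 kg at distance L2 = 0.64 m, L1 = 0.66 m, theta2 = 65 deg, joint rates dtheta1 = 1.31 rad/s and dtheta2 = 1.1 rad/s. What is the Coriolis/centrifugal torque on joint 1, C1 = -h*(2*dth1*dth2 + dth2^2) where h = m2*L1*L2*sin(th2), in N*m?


h = m2*L1*L2*sin(th2) = 2.6*0.66*0.64*sin(65 deg) = 0.995343
C1 = -h*(2*1.31*1.1 + 1.1^2) = -0.995343*4.0920 = -4.0729

-4.0729 N*m


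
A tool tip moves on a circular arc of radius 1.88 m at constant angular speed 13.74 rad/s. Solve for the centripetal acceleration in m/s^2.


a_c = omega^2 * r = 13.74^2 * 1.88 = 354.9207

354.9207 m/s^2


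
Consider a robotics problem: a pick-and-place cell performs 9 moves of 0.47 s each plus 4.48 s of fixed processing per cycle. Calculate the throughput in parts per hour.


T_cycle = 9*0.47 + 4.48 = 8.7100 s
rate = 3600/T = 413.3180

413.3180 parts/hour


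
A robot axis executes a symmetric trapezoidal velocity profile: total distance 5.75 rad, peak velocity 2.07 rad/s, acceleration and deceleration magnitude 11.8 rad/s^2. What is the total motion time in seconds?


t_acc = v/a = 2.07/11.8 = 0.175424 s
d_acc = v^2/(2a) = 0.181564 rad (each ramp)
d_cruise = 5.75 - 2*0.181564 = 5.386872 rad
t_cruise = 5.386872/2.07 = 2.602354 s
t_total = 2*0.175424 + 2.602354 = 2.9532

2.9532 s


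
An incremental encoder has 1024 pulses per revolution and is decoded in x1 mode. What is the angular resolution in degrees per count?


resolution = 360 / (PPR * 1) = 360 / 1024 = 0.3516

0.3516 degrees


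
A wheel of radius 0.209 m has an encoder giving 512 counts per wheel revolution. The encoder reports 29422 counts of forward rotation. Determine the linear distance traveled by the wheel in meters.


revs = 29422/512 = 57.464844
d = revs * 2*pi*r = 57.464844 * 2*pi*0.209 = 75.4620

75.4620 m


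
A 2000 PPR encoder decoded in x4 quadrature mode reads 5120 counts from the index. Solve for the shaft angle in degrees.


angle = counts * 360 / (PPR*4) = 5120 * 360 / 8000 = 230.4000

230.4000 degrees


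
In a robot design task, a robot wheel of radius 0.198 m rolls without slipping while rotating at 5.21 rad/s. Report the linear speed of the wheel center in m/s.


v = omega * r = 5.21 * 0.198 = 1.0316

1.0316 m/s


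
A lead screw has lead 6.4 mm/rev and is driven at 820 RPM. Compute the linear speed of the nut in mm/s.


v = lead * (RPM/60) = 6.4*820/60 = 87.4667

87.4667 mm/s


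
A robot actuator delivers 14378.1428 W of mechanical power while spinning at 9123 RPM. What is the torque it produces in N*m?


omega = 9123 * 2*pi/60 = 955.358326 rad/s
tau = P / omega = 14378.1428 / 955.358326 = 15.0500

15.0500 N*m


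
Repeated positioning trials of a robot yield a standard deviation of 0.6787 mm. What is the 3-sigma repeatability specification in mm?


repeatability = 3*sigma = 3*0.6787 = 2.0361

2.0361 mm


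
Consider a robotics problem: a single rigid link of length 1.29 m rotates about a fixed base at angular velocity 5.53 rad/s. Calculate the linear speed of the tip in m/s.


v = L*omega = 1.29 * 5.53 = 7.1337

7.1337 m/s


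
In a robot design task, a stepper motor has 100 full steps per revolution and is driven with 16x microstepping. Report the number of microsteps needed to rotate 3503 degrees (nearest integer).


step_size = 360/(100*16) = 360/1600 = 0.225000 deg
n = 3503/(360/1600) = 3503*1600/360 = 15568.8889 -> 15569

15569 steps


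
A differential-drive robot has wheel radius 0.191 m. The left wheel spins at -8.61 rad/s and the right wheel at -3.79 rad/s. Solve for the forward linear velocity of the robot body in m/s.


v = r*(wR + wL)/2 = 0.191*(-3.79 + -8.61)/2 = -1.1842

-1.1842 m/s


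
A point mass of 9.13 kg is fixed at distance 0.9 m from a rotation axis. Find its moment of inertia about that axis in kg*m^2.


I = m*r^2 = 9.13*0.9^2 = 7.3953

7.3953 kg*m^2


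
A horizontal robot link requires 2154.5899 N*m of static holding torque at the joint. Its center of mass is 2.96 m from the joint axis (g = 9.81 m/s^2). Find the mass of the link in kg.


m = tau / (g*L) = 2154.5899 / (9.81 * 2.96) = 74.2000

74.2000 kg


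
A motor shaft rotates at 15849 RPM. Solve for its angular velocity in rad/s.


omega = 15849 * 2*pi/60 = 1659.7034

1659.7034 rad/s


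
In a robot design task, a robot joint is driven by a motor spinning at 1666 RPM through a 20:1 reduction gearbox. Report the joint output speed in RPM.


omega_joint = omega_motor / N = 1666 / 20 = 83.3000

83.3000 RPM


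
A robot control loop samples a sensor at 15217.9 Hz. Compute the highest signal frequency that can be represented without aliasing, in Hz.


f_max = f_s/2 = 15217.9/2 = 7608.9500

7608.9500 Hz


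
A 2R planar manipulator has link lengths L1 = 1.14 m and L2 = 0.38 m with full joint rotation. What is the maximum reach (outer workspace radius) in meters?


r_max = L1 + L2 = 1.14 + 0.38 = 1.5200

1.5200 m


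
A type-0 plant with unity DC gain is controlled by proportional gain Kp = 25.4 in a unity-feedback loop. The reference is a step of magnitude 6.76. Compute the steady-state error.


e_ss = R/(1 + Kp) = 6.76/(1 + 25.4) = 6.76/26.4000 = 0.2561

0.2561


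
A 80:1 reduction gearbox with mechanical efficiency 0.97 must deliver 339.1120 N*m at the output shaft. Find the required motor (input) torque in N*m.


tau_in = tau_out / (N * eta) = 339.1120 / (80 * 0.97) = 4.3700

4.3700 N*m


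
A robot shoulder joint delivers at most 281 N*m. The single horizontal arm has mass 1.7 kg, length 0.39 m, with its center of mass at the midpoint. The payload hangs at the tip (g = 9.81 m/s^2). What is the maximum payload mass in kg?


tau_arm = m_arm*g*(L/2) = 1.7*9.81*0.39/2 = 3.2520 N*m
tau_payload = tau_max - tau_arm = 281 - 3.2520 = 277.7480
m_payload = tau_payload / (g*L) = 277.7480 / (9.81*0.39) = 72.5968

72.5968 kg


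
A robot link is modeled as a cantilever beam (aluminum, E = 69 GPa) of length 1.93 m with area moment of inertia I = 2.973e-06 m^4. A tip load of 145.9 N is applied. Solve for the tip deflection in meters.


delta = F*L^3/(3*E*I) = 145.9*1.93^3/(3*6.900e+10*2.973e-06)
      = 1048.8834163/615411 = 0.0017

0.0017 m


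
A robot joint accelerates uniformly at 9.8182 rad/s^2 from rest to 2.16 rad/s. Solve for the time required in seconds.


t = delta_omega / alpha = 2.16 / 9.8182 = 0.2200

0.2200 s


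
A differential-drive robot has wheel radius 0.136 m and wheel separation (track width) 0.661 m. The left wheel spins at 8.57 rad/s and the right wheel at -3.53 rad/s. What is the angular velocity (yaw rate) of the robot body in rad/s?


omega = r*(wR - wL)/L = 0.136*(-3.53 - (8.57))/0.661 = -2.4896

-2.4896 rad/s


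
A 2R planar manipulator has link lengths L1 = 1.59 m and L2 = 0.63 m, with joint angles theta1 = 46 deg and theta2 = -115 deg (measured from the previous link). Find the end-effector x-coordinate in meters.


x = L1*cos(th1) + L2*cos(th1+th2) = 1.59*cos(46 deg) + 0.63*cos(-69 deg) = 1.3303

1.3303 m


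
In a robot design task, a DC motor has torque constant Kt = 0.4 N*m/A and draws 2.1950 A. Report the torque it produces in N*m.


tau = Kt * I = 0.4*2.1950 = 0.8780

0.8780 N*m


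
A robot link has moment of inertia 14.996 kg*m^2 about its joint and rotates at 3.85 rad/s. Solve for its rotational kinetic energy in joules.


KE = (1/2)*I*omega^2 = 0.5*14.996*3.85^2 = 111.1391

111.1391 J


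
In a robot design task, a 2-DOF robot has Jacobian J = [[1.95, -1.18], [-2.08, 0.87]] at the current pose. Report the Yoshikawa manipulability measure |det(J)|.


det(J) = 1.95*0.87 - (-1.18)*(-2.08) = -0.7579
|det(J)| = 0.7579

0.7579


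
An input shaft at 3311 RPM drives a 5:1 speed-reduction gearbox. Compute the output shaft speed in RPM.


omega_out = omega_in / N = 3311 / 5 = 662.2000

662.2000 RPM


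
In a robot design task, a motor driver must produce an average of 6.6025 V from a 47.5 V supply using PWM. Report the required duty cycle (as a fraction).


D = V_avg/V_supply = 6.6025/47.5 = 0.1390

0.1390


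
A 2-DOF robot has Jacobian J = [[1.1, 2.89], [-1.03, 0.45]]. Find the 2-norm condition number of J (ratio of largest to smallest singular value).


JJ^T eigenvalues: trace(JJ^T) = 10.8255, det(JJ^T) = det(J)^2 = 12.05270089
s_max^2 = (10.8255 + sqrt(68.98064669))/2 = 9.56547942
s_min^2 = (10.8255 - sqrt(68.98064669))/2 = 1.26002058
kappa = s_max/s_min = sqrt(9.56547942/1.26002058) = 2.7553

2.7553


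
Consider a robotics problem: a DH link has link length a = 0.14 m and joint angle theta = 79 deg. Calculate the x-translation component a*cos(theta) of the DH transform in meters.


a*cos(theta) = 0.14*cos(79 deg) = 0.0267

0.0267 m


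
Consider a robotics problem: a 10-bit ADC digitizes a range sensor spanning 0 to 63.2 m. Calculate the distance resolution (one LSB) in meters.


res = range / 2^n = 63.2/2^10 = 63.2/1024 = 0.0617

0.0617 m


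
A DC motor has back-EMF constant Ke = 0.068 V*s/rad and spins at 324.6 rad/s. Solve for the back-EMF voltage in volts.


V_emf = Ke * omega = 0.068*324.6 = 22.0728

22.0728 V


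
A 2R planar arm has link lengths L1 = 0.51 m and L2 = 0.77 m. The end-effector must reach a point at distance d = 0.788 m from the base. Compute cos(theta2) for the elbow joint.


cos(th2) = (d^2 - L1^2 - L2^2)/(2*L1*L2) = (0.788^2 - 0.51^2 - 0.77^2)/(2*0.51*0.77) = -0.2955

-0.2955


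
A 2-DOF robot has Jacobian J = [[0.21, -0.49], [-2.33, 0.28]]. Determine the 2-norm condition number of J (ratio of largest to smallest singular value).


JJ^T eigenvalues: trace(JJ^T) = 5.7915, det(JJ^T) = det(J)^2 = 1.17267241
s_max^2 = (5.7915 + sqrt(28.85078261))/2 = 5.58139623
s_min^2 = (5.7915 - sqrt(28.85078261))/2 = 0.21010377
kappa = s_max/s_min = sqrt(5.58139623/0.21010377) = 5.1541

5.1541


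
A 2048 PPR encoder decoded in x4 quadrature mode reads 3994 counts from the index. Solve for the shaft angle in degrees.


angle = counts * 360 / (PPR*4) = 3994 * 360 / 8192 = 175.5176

175.5176 degrees


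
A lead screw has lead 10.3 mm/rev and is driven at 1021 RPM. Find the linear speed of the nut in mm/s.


v = lead * (RPM/60) = 10.3*1021/60 = 175.2717

175.2717 mm/s


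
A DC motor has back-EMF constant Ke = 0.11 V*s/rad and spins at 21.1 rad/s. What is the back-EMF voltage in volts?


V_emf = Ke * omega = 0.11*21.1 = 2.3210

2.3210 V


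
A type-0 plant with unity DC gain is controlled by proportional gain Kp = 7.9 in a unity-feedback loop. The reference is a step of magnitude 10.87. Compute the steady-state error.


e_ss = R/(1 + Kp) = 10.87/(1 + 7.9) = 10.87/8.9000 = 1.2213

1.2213


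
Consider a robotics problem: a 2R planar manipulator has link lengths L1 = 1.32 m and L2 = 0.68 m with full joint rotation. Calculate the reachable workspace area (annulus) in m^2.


r_max = L1 + L2 = 2.0000, r_min = |L1 - L2| = 0.6400
A = pi*(r_max^2 - r_min^2) = pi*(4.0000 - 0.4096) = 11.2796

11.2796 m^2


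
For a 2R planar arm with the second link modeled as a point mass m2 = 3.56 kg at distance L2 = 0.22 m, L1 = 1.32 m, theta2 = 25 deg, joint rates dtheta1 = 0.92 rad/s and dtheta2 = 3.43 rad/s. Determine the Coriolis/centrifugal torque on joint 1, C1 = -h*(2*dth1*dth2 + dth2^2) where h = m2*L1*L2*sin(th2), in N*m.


h = m2*L1*L2*sin(th2) = 3.56*1.32*0.22*sin(25 deg) = 0.436913
C1 = -h*(2*0.92*3.43 + 3.43^2) = -0.436913*18.0761 = -7.8977

-7.8977 N*m


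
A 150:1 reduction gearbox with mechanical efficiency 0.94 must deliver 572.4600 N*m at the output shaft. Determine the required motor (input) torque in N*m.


tau_in = tau_out / (N * eta) = 572.4600 / (150 * 0.94) = 4.0600

4.0600 N*m


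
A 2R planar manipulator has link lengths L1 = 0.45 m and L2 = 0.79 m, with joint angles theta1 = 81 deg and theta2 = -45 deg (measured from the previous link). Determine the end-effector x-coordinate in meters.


x = L1*cos(th1) + L2*cos(th1+th2) = 0.45*cos(81 deg) + 0.79*cos(36 deg) = 0.7095

0.7095 m


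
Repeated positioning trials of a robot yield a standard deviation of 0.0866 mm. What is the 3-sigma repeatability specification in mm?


repeatability = 3*sigma = 3*0.0866 = 0.2598

0.2598 mm


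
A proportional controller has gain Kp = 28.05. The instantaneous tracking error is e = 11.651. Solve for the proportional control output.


u_P = Kp * e = 28.05 * 11.651 = 326.8105

326.8105


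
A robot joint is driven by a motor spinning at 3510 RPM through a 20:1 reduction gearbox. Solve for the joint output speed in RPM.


omega_joint = omega_motor / N = 3510 / 20 = 175.5000

175.5000 RPM


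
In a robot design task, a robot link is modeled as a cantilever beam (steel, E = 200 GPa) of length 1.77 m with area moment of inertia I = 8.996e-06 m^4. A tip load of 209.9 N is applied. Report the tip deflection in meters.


delta = F*L^3/(3*E*I) = 209.9*1.77^3/(3*2.000e+11*8.996e-06)
      = 1163.9444067/5397600 = 2.1564e-04

2.1564e-04 m


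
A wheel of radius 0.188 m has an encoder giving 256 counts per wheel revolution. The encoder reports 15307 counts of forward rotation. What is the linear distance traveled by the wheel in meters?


revs = 15307/256 = 59.792969
d = revs * 2*pi*r = 59.792969 * 2*pi*0.188 = 70.6298

70.6298 m


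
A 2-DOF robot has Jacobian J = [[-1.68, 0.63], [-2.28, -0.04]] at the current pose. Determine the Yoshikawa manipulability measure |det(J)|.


det(J) = -1.68*-0.04 - (0.63)*(-2.28) = 1.5036
|det(J)| = 1.5036

1.5036


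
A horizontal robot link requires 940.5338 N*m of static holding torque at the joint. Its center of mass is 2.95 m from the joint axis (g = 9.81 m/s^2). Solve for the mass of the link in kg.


m = tau / (g*L) = 940.5338 / (9.81 * 2.95) = 32.5000

32.5000 kg


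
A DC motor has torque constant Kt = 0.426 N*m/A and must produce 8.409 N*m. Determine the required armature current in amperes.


I = tau / Kt = 8.409/0.426 = 19.7394

19.7394 A


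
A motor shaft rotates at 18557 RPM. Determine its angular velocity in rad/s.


omega = 18557 * 2*pi/60 = 1943.2845

1943.2845 rad/s


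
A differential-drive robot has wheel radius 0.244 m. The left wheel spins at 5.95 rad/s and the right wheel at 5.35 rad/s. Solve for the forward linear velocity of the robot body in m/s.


v = r*(wR + wL)/2 = 0.244*(5.35 + 5.95)/2 = 1.3786

1.3786 m/s


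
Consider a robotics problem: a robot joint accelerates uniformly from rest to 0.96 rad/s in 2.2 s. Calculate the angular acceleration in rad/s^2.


alpha = delta_omega / t = 0.96 / 2.2 = 0.4364

0.4364 rad/s^2


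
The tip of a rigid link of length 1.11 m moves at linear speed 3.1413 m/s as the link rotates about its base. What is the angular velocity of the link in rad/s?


omega = v / L = 3.1413 / 1.11 = 2.8300

2.8300 rad/s


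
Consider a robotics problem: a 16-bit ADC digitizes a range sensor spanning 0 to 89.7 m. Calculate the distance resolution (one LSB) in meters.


res = range / 2^n = 89.7/2^16 = 89.7/65536 = 0.0014

0.0014 m


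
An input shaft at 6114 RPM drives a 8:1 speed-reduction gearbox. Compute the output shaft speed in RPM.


omega_out = omega_in / N = 6114 / 8 = 764.2500

764.2500 RPM


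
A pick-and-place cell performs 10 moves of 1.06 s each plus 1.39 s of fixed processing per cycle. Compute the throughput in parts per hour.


T_cycle = 10*1.06 + 1.39 = 11.9900 s
rate = 3600/T = 300.2502

300.2502 parts/hour


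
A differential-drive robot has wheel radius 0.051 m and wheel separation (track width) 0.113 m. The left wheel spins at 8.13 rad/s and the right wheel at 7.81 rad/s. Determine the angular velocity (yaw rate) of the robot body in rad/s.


omega = r*(wR - wL)/L = 0.051*(7.81 - (8.13))/0.113 = -0.1444

-0.1444 rad/s


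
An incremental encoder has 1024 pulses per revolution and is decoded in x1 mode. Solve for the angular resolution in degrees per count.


resolution = 360 / (PPR * 1) = 360 / 1024 = 0.3516

0.3516 degrees


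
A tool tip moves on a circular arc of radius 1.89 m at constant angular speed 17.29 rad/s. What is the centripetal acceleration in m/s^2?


a_c = omega^2 * r = 17.29^2 * 1.89 = 565.0043

565.0043 m/s^2


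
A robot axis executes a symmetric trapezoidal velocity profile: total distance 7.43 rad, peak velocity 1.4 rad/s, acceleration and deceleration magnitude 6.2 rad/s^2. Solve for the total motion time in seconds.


t_acc = v/a = 1.4/6.2 = 0.225806 s
d_acc = v^2/(2a) = 0.158065 rad (each ramp)
d_cruise = 7.43 - 2*0.158065 = 7.113870 rad
t_cruise = 7.113870/1.4 = 5.081336 s
t_total = 2*0.225806 + 5.081336 = 5.5329

5.5329 s


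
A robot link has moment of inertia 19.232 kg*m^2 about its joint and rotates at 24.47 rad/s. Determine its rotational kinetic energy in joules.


KE = (1/2)*I*omega^2 = 0.5*19.232*24.47^2 = 5757.8771

5757.8771 J


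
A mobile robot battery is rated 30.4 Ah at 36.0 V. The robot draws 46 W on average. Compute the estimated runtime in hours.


E = 30.4*36.0 = 1094.4000 Wh
t = E/P = 1094.4000/46 = 23.7913

23.7913 hours


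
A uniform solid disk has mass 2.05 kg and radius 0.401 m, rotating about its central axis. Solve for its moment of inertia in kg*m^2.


I = (1/2)*m*R^2 = 0.5*2.05*0.401^2 = 0.1648

0.1648 kg*m^2


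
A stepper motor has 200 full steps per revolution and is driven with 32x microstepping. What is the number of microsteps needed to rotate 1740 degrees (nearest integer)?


step_size = 360/(200*32) = 360/6400 = 0.056250 deg
n = 1740/(360/6400) = 1740*6400/360 = 30933.3333 -> 30933

30933 steps


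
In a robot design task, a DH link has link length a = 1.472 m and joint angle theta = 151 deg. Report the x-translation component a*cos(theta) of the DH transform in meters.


a*cos(theta) = 1.472*cos(151 deg) = -1.2874

-1.2874 m


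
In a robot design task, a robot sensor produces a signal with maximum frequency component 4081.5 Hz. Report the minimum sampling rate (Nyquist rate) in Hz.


f_s,min = 2*f_max = 2*4081.5 = 8163.0000

8163.0000 Hz


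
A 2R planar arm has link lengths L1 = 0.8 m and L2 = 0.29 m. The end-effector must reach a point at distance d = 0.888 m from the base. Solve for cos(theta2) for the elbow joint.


cos(th2) = (d^2 - L1^2 - L2^2)/(2*L1*L2) = (0.888^2 - 0.8^2 - 0.29^2)/(2*0.8*0.29) = 0.1389

0.1389


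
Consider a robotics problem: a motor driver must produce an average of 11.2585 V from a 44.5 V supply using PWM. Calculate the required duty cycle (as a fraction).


D = V_avg/V_supply = 11.2585/44.5 = 0.2530

0.2530


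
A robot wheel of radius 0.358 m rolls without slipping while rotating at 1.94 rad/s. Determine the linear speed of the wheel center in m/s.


v = omega * r = 1.94 * 0.358 = 0.6945

0.6945 m/s


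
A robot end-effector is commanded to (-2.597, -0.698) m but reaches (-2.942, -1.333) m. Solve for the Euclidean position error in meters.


dx = -2.942 - (-2.597) = -0.3450, dy = -1.333 - (-0.698) = -0.6350
err = sqrt(0.119025 + 0.403225) = 0.7227

0.7227 m


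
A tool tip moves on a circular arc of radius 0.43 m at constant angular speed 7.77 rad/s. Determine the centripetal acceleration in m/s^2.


a_c = omega^2 * r = 7.77^2 * 0.43 = 25.9603

25.9603 m/s^2


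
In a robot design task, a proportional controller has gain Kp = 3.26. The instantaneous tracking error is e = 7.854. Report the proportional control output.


u_P = Kp * e = 3.26 * 7.854 = 25.6040

25.6040


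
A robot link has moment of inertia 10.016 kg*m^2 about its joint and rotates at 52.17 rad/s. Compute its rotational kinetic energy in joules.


KE = (1/2)*I*omega^2 = 0.5*10.016*52.17^2 = 13630.3182

13630.3182 J


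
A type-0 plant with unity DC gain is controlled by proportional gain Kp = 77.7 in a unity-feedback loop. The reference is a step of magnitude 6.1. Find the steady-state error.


e_ss = R/(1 + Kp) = 6.1/(1 + 77.7) = 6.1/78.7000 = 0.0775

0.0775


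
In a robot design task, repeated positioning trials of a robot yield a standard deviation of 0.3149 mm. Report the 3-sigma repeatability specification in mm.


repeatability = 3*sigma = 3*0.3149 = 0.9447

0.9447 mm


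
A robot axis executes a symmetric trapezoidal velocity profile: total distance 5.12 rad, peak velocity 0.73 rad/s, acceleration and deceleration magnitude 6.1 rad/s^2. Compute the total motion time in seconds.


t_acc = v/a = 0.73/6.1 = 0.119672 s
d_acc = v^2/(2a) = 0.043680 rad (each ramp)
d_cruise = 5.12 - 2*0.043680 = 5.032640 rad
t_cruise = 5.032640/0.73 = 6.894027 s
t_total = 2*0.119672 + 6.894027 = 7.1334

7.1334 s


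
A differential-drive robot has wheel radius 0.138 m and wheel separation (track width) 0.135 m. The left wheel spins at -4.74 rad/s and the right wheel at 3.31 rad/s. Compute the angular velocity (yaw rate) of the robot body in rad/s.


omega = r*(wR - wL)/L = 0.138*(3.31 - (-4.74))/0.135 = 8.2289

8.2289 rad/s


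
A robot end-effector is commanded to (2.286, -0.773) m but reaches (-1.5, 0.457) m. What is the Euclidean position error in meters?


dx = -1.5 - (2.286) = -3.7860, dy = 0.457 - (-0.773) = 1.2300
err = sqrt(14.333796 + 1.512900) = 3.9808

3.9808 m


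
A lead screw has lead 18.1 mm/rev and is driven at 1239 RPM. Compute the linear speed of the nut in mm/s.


v = lead * (RPM/60) = 18.1*1239/60 = 373.7650

373.7650 mm/s


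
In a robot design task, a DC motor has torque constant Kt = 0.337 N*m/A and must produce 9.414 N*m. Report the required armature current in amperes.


I = tau / Kt = 9.414/0.337 = 27.9347

27.9347 A


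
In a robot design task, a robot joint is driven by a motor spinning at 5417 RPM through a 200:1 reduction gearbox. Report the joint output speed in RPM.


omega_joint = omega_motor / N = 5417 / 200 = 27.0850

27.0850 RPM


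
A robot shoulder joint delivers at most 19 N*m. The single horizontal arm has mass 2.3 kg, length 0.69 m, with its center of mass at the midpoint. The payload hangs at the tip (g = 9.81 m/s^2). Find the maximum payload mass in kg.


tau_arm = m_arm*g*(L/2) = 2.3*9.81*0.69/2 = 7.7842 N*m
tau_payload = tau_max - tau_arm = 19 - 7.7842 = 11.2158
m_payload = tau_payload / (g*L) = 11.2158 / (9.81*0.69) = 1.6570

1.6570 kg


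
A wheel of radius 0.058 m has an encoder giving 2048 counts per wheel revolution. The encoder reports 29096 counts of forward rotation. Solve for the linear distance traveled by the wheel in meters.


revs = 29096/2048 = 14.207031
d = revs * 2*pi*r = 14.207031 * 2*pi*0.058 = 5.1774

5.1774 m


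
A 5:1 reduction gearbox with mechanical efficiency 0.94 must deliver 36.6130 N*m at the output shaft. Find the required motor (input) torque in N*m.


tau_in = tau_out / (N * eta) = 36.6130 / (5 * 0.94) = 7.7900

7.7900 N*m


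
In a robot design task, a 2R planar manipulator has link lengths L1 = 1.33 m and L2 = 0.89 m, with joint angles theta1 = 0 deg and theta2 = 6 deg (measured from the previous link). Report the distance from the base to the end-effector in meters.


x = L1*cos(th1) + L2*cos(th1+th2) = 2.215124
y = L1*sin(th1) + L2*sin(th1+th2) = 0.093030
d = sqrt(x^2 + y^2) = sqrt(4.906774 + 0.008655) = 2.2171

2.2171 m


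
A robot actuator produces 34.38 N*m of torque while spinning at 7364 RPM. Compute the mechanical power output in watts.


omega = 7364 * 2*pi/60 = 771.156277 rad/s
P = tau * omega = 34.38 * 771.156277 = 26512.3528

26512.3528 W


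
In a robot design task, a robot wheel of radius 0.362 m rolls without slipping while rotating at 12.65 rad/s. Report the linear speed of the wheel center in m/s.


v = omega * r = 12.65 * 0.362 = 4.5793

4.5793 m/s


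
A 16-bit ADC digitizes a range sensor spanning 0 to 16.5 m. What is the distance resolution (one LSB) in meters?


res = range / 2^n = 16.5/2^16 = 16.5/65536 = 2.5177e-04

2.5177e-04 m


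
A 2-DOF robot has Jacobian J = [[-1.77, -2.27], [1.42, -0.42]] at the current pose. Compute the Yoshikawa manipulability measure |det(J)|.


det(J) = -1.77*-0.42 - (-2.27)*(1.42) = 3.9668
|det(J)| = 3.9668

3.9668


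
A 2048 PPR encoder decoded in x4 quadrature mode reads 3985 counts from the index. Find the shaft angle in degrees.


angle = counts * 360 / (PPR*4) = 3985 * 360 / 8192 = 175.1221

175.1221 degrees


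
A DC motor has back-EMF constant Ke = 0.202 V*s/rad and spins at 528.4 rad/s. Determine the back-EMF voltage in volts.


V_emf = Ke * omega = 0.202*528.4 = 106.7368

106.7368 V


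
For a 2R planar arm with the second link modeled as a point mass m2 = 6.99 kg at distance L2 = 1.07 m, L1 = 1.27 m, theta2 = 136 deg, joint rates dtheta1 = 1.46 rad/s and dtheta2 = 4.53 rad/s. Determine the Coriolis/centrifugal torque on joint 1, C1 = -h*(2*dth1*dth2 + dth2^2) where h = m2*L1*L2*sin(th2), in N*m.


h = m2*L1*L2*sin(th2) = 6.99*1.27*1.07*sin(136 deg) = 6.598359
C1 = -h*(2*1.46*4.53 + 4.53^2) = -6.598359*33.7485 = -222.6847

-222.6847 N*m


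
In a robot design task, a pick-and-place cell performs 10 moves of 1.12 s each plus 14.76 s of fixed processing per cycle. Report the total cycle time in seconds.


T = 10*1.12 + 14.76 = 25.9600

25.9600 s


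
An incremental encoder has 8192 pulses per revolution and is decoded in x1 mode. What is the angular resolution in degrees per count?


resolution = 360 / (PPR * 1) = 360 / 8192 = 0.0439

0.0439 degrees


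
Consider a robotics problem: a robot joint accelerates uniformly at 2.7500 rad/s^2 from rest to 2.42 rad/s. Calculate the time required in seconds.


t = delta_omega / alpha = 2.42 / 2.7500 = 0.8800

0.8800 s


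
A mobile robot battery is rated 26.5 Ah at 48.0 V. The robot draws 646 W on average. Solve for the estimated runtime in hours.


E = 26.5*48.0 = 1272.0000 Wh
t = E/P = 1272.0000/646 = 1.9690

1.9690 hours


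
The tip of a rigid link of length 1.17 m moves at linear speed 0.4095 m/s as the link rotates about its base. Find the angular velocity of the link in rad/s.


omega = v / L = 0.4095 / 1.17 = 0.3500

0.3500 rad/s


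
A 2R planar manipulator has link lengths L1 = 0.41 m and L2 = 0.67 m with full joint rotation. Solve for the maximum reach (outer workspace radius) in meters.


r_max = L1 + L2 = 0.41 + 0.67 = 1.0800

1.0800 m


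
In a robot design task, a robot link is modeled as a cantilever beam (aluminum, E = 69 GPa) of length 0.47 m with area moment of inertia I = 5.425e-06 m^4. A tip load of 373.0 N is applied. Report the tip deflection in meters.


delta = F*L^3/(3*E*I) = 373.0*0.47^3/(3*6.900e+10*5.425e-06)
      = 38.725979/1122975 = 3.4485e-05

3.4485e-05 m


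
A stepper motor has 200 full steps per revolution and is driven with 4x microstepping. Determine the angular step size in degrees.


step = 360/(200*4) = 360/800 = 0.4500

0.4500 degrees


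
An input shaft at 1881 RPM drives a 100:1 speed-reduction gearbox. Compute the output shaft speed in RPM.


omega_out = omega_in / N = 1881 / 100 = 18.8100

18.8100 RPM


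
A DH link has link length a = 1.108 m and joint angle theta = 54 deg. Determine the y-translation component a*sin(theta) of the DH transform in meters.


a*sin(theta) = 1.108*sin(54 deg) = 0.8964

0.8964 m


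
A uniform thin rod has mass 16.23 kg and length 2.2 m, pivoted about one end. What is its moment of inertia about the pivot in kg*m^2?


I = (1/3)*m*L^2 = (1/3)*16.23*2.2^2 = 26.1844

26.1844 kg*m^2


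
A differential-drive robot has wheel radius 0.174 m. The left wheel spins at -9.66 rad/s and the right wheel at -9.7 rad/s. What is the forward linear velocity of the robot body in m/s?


v = r*(wR + wL)/2 = 0.174*(-9.7 + -9.66)/2 = -1.6843

-1.6843 m/s


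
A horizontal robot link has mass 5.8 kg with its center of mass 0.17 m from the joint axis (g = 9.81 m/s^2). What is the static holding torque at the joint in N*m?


tau = m*g*L = 5.8 * 9.81 * 0.17 = 9.6727

9.6727 N*m


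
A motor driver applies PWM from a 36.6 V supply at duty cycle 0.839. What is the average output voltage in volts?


V_avg = V_supply * D = 36.6*0.839 = 30.7074

30.7074 V


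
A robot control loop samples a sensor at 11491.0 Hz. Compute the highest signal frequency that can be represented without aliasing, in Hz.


f_max = f_s/2 = 11491.0/2 = 5745.5000

5745.5000 Hz


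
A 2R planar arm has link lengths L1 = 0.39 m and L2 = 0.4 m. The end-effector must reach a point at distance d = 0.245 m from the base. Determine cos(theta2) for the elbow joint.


cos(th2) = (d^2 - L1^2 - L2^2)/(2*L1*L2) = (0.245^2 - 0.39^2 - 0.4^2)/(2*0.39*0.4) = -0.8079

-0.8079


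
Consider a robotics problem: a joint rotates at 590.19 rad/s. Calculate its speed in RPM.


RPM = 590.19 * 60/(2*pi) = 5635.8994

5635.8994 RPM


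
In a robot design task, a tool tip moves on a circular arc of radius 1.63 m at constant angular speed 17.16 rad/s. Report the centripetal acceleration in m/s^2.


a_c = omega^2 * r = 17.16^2 * 1.63 = 479.9789

479.9789 m/s^2


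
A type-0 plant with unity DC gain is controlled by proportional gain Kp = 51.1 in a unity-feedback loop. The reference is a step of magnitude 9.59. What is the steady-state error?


e_ss = R/(1 + Kp) = 9.59/(1 + 51.1) = 9.59/52.1000 = 0.1841

0.1841


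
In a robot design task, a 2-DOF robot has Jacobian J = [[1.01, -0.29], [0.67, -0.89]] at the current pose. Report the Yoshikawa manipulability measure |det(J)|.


det(J) = 1.01*-0.89 - (-0.29)*(0.67) = -0.7046
|det(J)| = 0.7046

0.7046


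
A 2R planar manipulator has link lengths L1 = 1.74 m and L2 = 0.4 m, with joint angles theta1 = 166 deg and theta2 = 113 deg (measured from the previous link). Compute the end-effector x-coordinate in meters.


x = L1*cos(th1) + L2*cos(th1+th2) = 1.74*cos(166 deg) + 0.4*cos(279 deg) = -1.6257

-1.6257 m


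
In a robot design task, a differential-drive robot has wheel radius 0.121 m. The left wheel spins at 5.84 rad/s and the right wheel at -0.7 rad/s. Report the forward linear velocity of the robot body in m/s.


v = r*(wR + wL)/2 = 0.121*(-0.7 + 5.84)/2 = 0.3110

0.3110 m/s


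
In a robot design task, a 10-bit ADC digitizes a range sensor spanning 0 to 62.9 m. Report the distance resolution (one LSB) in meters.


res = range / 2^n = 62.9/2^10 = 62.9/1024 = 0.0614

0.0614 m


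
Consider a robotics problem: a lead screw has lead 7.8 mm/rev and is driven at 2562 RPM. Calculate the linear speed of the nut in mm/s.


v = lead * (RPM/60) = 7.8*2562/60 = 333.0600

333.0600 mm/s


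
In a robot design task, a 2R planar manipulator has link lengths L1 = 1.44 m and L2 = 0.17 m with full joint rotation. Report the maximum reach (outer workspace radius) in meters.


r_max = L1 + L2 = 1.44 + 0.17 = 1.6100

1.6100 m


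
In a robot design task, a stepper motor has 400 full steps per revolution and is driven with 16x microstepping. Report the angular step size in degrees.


step = 360/(400*16) = 360/6400 = 0.0563

0.0563 degrees


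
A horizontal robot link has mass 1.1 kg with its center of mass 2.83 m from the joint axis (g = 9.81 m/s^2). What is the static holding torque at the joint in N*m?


tau = m*g*L = 1.1 * 9.81 * 2.83 = 30.5385

30.5385 N*m


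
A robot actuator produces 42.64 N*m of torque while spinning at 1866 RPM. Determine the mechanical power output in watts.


omega = 1866 * 2*pi/60 = 195.407063 rad/s
P = tau * omega = 42.64 * 195.407063 = 8332.1572

8332.1572 W


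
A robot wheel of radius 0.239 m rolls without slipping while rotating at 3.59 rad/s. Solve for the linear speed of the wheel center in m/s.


v = omega * r = 3.59 * 0.239 = 0.8580

0.8580 m/s


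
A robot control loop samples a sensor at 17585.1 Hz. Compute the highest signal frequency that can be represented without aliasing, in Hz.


f_max = f_s/2 = 17585.1/2 = 8792.5500

8792.5500 Hz


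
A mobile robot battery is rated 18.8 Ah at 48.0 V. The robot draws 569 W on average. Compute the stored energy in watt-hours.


E = capacity * V = 18.8*48.0 = 902.4000

902.4000 Wh


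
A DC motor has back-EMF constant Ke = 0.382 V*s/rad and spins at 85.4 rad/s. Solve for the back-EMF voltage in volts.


V_emf = Ke * omega = 0.382*85.4 = 32.6228

32.6228 V


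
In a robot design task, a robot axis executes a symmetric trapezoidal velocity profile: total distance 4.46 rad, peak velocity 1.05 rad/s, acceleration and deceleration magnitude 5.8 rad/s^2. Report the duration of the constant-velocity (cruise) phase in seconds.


t_acc = v/a = 0.181034 s, d_acc = v^2/(2a) = 0.095043 rad each
d_cruise = 4.46 - 2*0.095043 = 4.269914 rad
t_cruise = d_cruise/v = 4.269914/1.05 = 4.0666

4.0666 s


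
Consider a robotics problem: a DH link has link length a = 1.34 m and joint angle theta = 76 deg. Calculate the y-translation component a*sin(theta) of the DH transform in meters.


a*sin(theta) = 1.34*sin(76 deg) = 1.3002

1.3002 m


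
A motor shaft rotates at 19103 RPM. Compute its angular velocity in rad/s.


omega = 19103 * 2*pi/60 = 2000.4615

2000.4615 rad/s


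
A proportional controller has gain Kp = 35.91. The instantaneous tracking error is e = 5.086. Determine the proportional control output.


u_P = Kp * e = 35.91 * 5.086 = 182.6383

182.6383


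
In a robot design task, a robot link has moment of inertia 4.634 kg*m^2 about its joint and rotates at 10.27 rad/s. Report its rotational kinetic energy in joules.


KE = (1/2)*I*omega^2 = 0.5*4.634*10.27^2 = 244.3807

244.3807 J


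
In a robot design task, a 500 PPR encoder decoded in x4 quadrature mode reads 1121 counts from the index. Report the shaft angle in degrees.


angle = counts * 360 / (PPR*4) = 1121 * 360 / 2000 = 201.7800

201.7800 degrees


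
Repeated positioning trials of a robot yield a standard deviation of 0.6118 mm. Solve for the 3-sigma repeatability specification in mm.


repeatability = 3*sigma = 3*0.6118 = 1.8354

1.8354 mm


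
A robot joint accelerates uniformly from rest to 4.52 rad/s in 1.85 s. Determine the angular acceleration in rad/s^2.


alpha = delta_omega / t = 4.52 / 1.85 = 2.4432

2.4432 rad/s^2


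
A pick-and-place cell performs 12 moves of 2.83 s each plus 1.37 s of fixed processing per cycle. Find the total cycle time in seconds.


T = 12*2.83 + 1.37 = 35.3300

35.3300 s


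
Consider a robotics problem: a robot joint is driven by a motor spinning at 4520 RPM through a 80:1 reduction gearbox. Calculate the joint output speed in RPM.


omega_joint = omega_motor / N = 4520 / 80 = 56.5000

56.5000 RPM


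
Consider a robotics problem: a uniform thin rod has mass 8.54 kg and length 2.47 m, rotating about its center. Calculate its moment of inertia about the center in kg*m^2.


I = (1/12)*m*L^2 = (1/12)*8.54*2.47^2 = 4.3418

4.3418 kg*m^2


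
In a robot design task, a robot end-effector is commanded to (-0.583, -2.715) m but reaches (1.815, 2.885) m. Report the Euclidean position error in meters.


dx = 1.815 - (-0.583) = 2.3980, dy = 2.885 - (-2.715) = 5.6000
err = sqrt(5.750404 + 31.360000) = 6.0918

6.0918 m


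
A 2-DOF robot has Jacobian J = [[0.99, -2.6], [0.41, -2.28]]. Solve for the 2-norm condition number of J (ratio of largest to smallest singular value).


JJ^T eigenvalues: trace(JJ^T) = 13.1066, det(JJ^T) = det(J)^2 = 1.41895744
s_max^2 = (13.1066 + sqrt(166.10713380))/2 = 12.99742783
s_min^2 = (13.1066 - sqrt(166.10713380))/2 = 0.10917217
kappa = s_max/s_min = sqrt(12.99742783/0.10917217) = 10.9112

10.9112


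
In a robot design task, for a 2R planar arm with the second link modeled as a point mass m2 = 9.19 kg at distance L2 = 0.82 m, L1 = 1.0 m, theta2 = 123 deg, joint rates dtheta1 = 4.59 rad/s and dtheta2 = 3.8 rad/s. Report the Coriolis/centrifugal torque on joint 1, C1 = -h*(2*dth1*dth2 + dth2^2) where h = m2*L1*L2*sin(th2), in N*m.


h = m2*L1*L2*sin(th2) = 9.19*1.0*0.82*sin(123 deg) = 6.320054
C1 = -h*(2*4.59*3.8 + 3.8^2) = -6.320054*49.3240 = -311.7303

-311.7303 N*m


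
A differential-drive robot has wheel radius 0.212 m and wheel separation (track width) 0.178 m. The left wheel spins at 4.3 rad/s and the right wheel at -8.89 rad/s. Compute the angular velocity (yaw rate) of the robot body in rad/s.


omega = r*(wR - wL)/L = 0.212*(-8.89 - (4.3))/0.178 = -15.7094

-15.7094 rad/s


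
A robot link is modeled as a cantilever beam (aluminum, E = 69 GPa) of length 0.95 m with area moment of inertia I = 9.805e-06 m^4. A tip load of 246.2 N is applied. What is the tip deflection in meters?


delta = F*L^3/(3*E*I) = 246.2*0.95^3/(3*6.900e+10*9.805e-06)
      = 211.085725/2029635 = 1.0400e-04

1.0400e-04 m


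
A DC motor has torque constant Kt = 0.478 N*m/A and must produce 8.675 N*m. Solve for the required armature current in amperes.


I = tau / Kt = 8.675/0.478 = 18.1485

18.1485 A
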